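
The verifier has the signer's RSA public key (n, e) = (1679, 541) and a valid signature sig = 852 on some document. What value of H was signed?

852

sig^2 ≡ 852^2 = 725904 ≡ 576
sig^4 ≡ 576^2 = 331776 ≡ 1013
sig^8 ≡ 1013^2 = 1026169 ≡ 300
sig^16 ≡ 300^2 = 90000 ≡ 1013
sig^32 ≡ 1013^2 = 1026169 ≡ 300
sig^64 ≡ 300^2 = 90000 ≡ 1013
sig^128 ≡ 1013^2 = 1026169 ≡ 300
sig^256 ≡ 300^2 = 90000 ≡ 1013
sig^512 ≡ 1013^2 = 1026169 ≡ 300
541 = 512 + 16 + 8 + 4 + 1, so sig^541 ≡ 300·1013·300·1013·852 ≡ 852 (mod 1679)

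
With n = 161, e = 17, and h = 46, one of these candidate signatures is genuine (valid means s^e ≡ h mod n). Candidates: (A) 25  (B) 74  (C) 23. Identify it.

C

Candidate A: Squares mod 161: 25^1≡25, 25^2≡142, 25^4≡39, 25^8≡72, 25^16≡32; 17 = 16 + 1, so 25^17 ≡ 32·25 ≡ 156 (mod 161)
Candidate B: Squares mod 161: 74^1≡74, 74^2≡2, 74^4≡4, 74^8≡16, 74^16≡95; 17 = 16 + 1, so 74^17 ≡ 95·74 ≡ 107 (mod 161)
Candidate C: Squares mod 161: 23^1≡23, 23^2≡46, 23^4≡23, 23^8≡46, 23^16≡23; 17 = 16 + 1, so 23^17 ≡ 23·23 ≡ 46 (mod 161)
  → matches h = 46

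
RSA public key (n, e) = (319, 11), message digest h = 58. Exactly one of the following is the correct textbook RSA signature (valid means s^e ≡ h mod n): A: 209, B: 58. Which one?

B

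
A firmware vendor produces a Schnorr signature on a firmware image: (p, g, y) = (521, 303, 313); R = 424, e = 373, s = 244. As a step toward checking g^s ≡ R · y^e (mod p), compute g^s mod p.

Squares mod 521: 303^1≡303, 303^2≡113, 303^4≡265, 303^8≡411, 303^16≡117, 303^32≡143, 303^64≡130, 303^128≡228
244 = 128 + 64 + 32 + 16 + 4, so 303^244 ≡ 228·130·143·117·265 ≡ 236 (mod 521)

236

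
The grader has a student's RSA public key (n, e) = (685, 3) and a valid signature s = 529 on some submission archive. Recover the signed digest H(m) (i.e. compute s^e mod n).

s^3 mod 685 = 539

539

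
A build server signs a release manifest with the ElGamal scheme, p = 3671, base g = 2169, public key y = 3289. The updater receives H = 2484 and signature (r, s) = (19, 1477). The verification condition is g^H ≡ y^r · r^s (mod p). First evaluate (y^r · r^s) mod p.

2315

3289^2 = 10817521 ≡ 2755
3289^4 ≡ 2755^2 = 7590025 ≡ 2068
3289^8 ≡ 2068^2 = 4276624 ≡ 3580
3289^16 ≡ 3580^2 = 12816400 ≡ 939
19 = 16 + 2 + 1, so 3289^19 ≡ 939·2755·3289 ≡ 1855 (mod 3671)
19^2 = 361
19^4 ≡ 361^2 = 130321 ≡ 1836
19^8 ≡ 1836^2 = 3370896 ≡ 918
19^16 ≡ 918^2 = 842724 ≡ 2065
19^32 ≡ 2065^2 = 4264225 ≡ 2194
19^64 ≡ 2194^2 = 4813636 ≡ 955
19^128 ≡ 955^2 = 912025 ≡ 1617
19^256 ≡ 1617^2 = 2614689 ≡ 937
19^512 ≡ 937^2 = 877969 ≡ 600
19^1024 ≡ 600^2 = 360000 ≡ 242
1477 = 1024 + 256 + 128 + 64 + 4 + 1, so 19^1477 ≡ 242·937·1617·955·1836·19 ≡ 1060 (mod 3671)
y^r · r^s ≡ 1855·1060 = 1966300 ≡ 2315 (mod 3671)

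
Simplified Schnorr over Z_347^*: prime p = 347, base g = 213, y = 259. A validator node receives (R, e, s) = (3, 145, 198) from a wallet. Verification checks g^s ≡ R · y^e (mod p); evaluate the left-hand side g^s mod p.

213^2 = 45369 ≡ 259
213^4 ≡ 259^2 = 67081 ≡ 110
213^8 ≡ 110^2 = 12100 ≡ 302
213^16 ≡ 302^2 = 91204 ≡ 290
213^32 ≡ 290^2 = 84100 ≡ 126
213^64 ≡ 126^2 = 15876 ≡ 261
213^128 ≡ 261^2 = 68121 ≡ 109
198 = 128 + 64 + 4 + 2, so 213^198 ≡ 109·261·110·259 ≡ 167 (mod 347)

167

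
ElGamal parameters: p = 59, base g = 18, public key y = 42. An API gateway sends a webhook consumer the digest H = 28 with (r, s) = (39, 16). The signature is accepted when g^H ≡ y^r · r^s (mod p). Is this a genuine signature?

Left side g^H mod p:
Squares mod 59: 18^1≡18, 18^2≡29, 18^4≡15, 18^8≡48, 18^16≡3
28 = 16 + 8 + 4, so 18^28 ≡ 3·48·15 ≡ 36 (mod 59)
Right side y^r · r^s mod p:
Squares mod 59: 42^1≡42, 42^2≡53, 42^4≡36, 42^8≡57, 42^16≡4, 42^32≡16
39 = 32 + 4 + 2 + 1, so 42^39 ≡ 16·36·53·42 ≡ 47 (mod 59)
Squares mod 59: 39^1≡39, 39^2≡46, 39^4≡51, 39^8≡5, 39^16≡25
39^16 ≡ 25 (mod 59)
47·25 = 1175 ≡ 54 (mod 59)
36 ≠ 54, so verification fails.

forged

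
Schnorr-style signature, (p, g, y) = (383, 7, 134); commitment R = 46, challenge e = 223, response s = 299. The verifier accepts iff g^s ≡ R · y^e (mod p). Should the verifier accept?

g^s mod p:
7^2 = 49
7^4 ≡ 49^2 = 2401 ≡ 103
7^8 ≡ 103^2 = 10609 ≡ 268
7^16 ≡ 268^2 = 71824 ≡ 203
7^32 ≡ 203^2 = 41209 ≡ 228
7^64 ≡ 228^2 = 51984 ≡ 279
7^128 ≡ 279^2 = 77841 ≡ 92
7^256 ≡ 92^2 = 8464 ≡ 38
299 = 256 + 32 + 8 + 2 + 1, so 7^299 ≡ 38·228·268·49·7 ≡ 186 (mod 383)
R · y^e mod p:
134^2 = 17956 ≡ 338
134^4 ≡ 338^2 = 114244 ≡ 110
134^8 ≡ 110^2 = 12100 ≡ 227
134^16 ≡ 227^2 = 51529 ≡ 207
134^32 ≡ 207^2 = 42849 ≡ 336
134^64 ≡ 336^2 = 112896 ≡ 294
134^128 ≡ 294^2 = 86436 ≡ 261
223 = 128 + 64 + 16 + 8 + 4 + 2 + 1, so 134^223 ≡ 261·294·207·227·110·338·134 ≡ 336 (mod 383)
46·336 = 15456 ≡ 136 (mod 383)
186 ≠ 136; the check fails.

reject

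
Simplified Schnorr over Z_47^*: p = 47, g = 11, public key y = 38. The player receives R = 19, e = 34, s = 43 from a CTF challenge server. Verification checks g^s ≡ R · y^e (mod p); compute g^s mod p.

Squares mod 47: 11^1≡11, 11^2≡27, 11^4≡24, 11^8≡12, 11^16≡3, 11^32≡9
43 = 32 + 8 + 2 + 1, so 11^43 ≡ 9·12·27·11 ≡ 22 (mod 47)

22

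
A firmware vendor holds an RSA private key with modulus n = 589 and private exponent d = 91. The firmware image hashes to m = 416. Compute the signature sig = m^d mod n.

416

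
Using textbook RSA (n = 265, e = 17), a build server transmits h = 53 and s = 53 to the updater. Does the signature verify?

verifies

s^2 ≡ 53^2 = 2809 ≡ 159
s^4 ≡ 159^2 = 25281 ≡ 106
s^8 ≡ 106^2 = 11236 ≡ 106
s^16 ≡ 106^2 = 11236 ≡ 106
17 = 16 + 1, so s^17 ≡ 106·53 ≡ 53 (mod 265)
53 = h, so the signature checks out.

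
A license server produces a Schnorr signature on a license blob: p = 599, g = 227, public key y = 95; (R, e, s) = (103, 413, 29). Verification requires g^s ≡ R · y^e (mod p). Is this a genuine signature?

genuine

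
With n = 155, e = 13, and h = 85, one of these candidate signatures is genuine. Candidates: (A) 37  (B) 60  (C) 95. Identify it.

B

Candidate A: 37^13 mod 155 = 37
Candidate B: 60^13 mod 155 = 85
  → matches h = 85
Candidate C: 95^13 mod 155 = 70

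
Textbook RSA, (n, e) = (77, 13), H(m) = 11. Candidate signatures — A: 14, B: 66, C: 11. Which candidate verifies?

C

Candidate A: Squares mod 77: 14^1≡14, 14^2≡42, 14^4≡70, 14^8≡49; 13 = 8 + 4 + 1, so 14^13 ≡ 49·70·14 ≡ 49 (mod 77)
Candidate B: Squares mod 77: 66^1≡66, 66^2≡44, 66^4≡11, 66^8≡44; 13 = 8 + 4 + 1, so 66^13 ≡ 44·11·66 ≡ 66 (mod 77)
Candidate C: Squares mod 77: 11^1≡11, 11^2≡44, 11^4≡11, 11^8≡44; 13 = 8 + 4 + 1, so 11^13 ≡ 44·11·11 ≡ 11 (mod 77)
  → matches H(m) = 11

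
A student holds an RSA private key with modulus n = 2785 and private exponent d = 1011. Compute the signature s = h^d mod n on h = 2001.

Squares mod 2785: h^1≡2001, h^2≡1956, h^4≡2131, h^8≡1611, h^16≡2486, h^32≡281, h^64≡981, h^128≡1536, h^256≡401, h^512≡2056
1011 = 512 + 256 + 128 + 64 + 32 + 16 + 2 + 1, so h^1011 ≡ 2056·401·1536·981·281·2486·1956·2001 ≡ 2551 (mod 2785)

2551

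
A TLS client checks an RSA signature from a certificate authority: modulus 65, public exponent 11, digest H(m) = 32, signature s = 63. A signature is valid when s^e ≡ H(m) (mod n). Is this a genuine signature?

genuine

Squares mod 65: s^1≡63, s^2≡4, s^4≡16, s^8≡61
11 = 8 + 2 + 1, so s^11 ≡ 61·4·63 ≡ 32 (mod 65)
32 = H(m), so the signature checks out.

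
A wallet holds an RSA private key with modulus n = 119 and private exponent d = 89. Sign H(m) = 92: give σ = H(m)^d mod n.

78

(H(m))^2 ≡ 92^2 = 8464 ≡ 15
(H(m))^4 ≡ 15^2 = 225 ≡ 106
(H(m))^8 ≡ 106^2 = 11236 ≡ 50
(H(m))^16 ≡ 50^2 = 2500 ≡ 1
(H(m))^32 ≡ 1^2 = 1
(H(m))^64 ≡ 1^2 = 1
89 = 64 + 16 + 8 + 1, so (H(m))^89 ≡ 1·1·50·92 ≡ 78 (mod 119)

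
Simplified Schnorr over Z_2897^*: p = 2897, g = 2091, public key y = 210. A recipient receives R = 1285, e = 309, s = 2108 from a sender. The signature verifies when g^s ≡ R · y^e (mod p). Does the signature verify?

verifies

g^s mod p:
Squares mod 2897: 2091^1≡2091, 2091^2≡708, 2091^4≡83, 2091^8≡1095, 2091^16≡2564, 2091^32≡803, 2091^64≡1675, 2091^128≡1329, 2091^256≡1968, 2091^512≡2632, 2091^1024≡697, 2091^2048≡2010
2108 = 2048 + 32 + 16 + 8 + 4, so 2091^2108 ≡ 2010·803·2564·1095·83 ≡ 459 (mod 2897)
R · y^e mod p:
Squares mod 2897: 210^1≡210, 210^2≡645, 210^4≡1754, 210^8≡2799, 210^16≡913, 210^32≡2130, 210^64≡198, 210^128≡1543, 210^256≡2412
309 = 256 + 32 + 16 + 4 + 1, so 210^309 ≡ 2412·2130·913·1754·210 ≡ 954 (mod 2897)
1285·954 = 1225890 ≡ 459 (mod 2897)
459 ≡ 459 (mod 2897); signature holds.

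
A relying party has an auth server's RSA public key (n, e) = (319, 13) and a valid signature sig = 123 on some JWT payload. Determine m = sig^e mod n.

sig^13 mod 319 = 228

228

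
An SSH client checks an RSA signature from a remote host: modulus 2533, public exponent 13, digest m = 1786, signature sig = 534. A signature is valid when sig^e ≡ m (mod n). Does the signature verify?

does not verify

sig^2 ≡ 534^2 = 285156 ≡ 1460
sig^4 ≡ 1460^2 = 2131600 ≡ 1347
sig^8 ≡ 1347^2 = 1814409 ≡ 781
13 = 8 + 4 + 1, so sig^13 ≡ 781·1347·534 ≡ 465 (mod 2533)
The recovered value 465 does not match the digest 1786.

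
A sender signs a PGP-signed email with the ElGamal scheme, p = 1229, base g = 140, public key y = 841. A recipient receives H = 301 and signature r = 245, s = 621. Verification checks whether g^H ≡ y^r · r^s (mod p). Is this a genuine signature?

forged

Left side g^H mod p:
140^301 mod 1229 = 144
Right side y^r · r^s mod p:
841^245 mod 1229 = 46
245^621 mod 1229 = 54
46·54 = 2484 ≡ 26 (mod 1229)
144 ≠ 26, so verification fails.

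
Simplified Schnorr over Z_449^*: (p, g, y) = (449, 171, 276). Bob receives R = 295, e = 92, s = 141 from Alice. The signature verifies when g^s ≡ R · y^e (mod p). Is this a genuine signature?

g^s mod p:
171^141 mod 449 = 353
R · y^e mod p:
276^92 mod 449 = 72
295·72 = 21240 ≡ 137 (mod 449)
353 ≠ 137; the check fails.

forged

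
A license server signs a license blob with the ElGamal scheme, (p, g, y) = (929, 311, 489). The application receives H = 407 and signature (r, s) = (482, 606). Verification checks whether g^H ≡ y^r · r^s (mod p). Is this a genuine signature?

Left side g^H mod p:
311^2 = 96721 ≡ 105
311^4 ≡ 105^2 = 11025 ≡ 806
311^8 ≡ 806^2 = 649636 ≡ 265
311^16 ≡ 265^2 = 70225 ≡ 550
311^32 ≡ 550^2 = 302500 ≡ 575
311^64 ≡ 575^2 = 330625 ≡ 830
311^128 ≡ 830^2 = 688900 ≡ 511
311^256 ≡ 511^2 = 261121 ≡ 72
407 = 256 + 128 + 16 + 4 + 2 + 1, so 311^407 ≡ 72·511·550·806·105·311 ≡ 558 (mod 929)
Right side y^r · r^s mod p:
489^2 = 239121 ≡ 368
489^4 ≡ 368^2 = 135424 ≡ 719
489^8 ≡ 719^2 = 516961 ≡ 437
489^16 ≡ 437^2 = 190969 ≡ 524
489^32 ≡ 524^2 = 274576 ≡ 521
489^64 ≡ 521^2 = 271441 ≡ 173
489^128 ≡ 173^2 = 29929 ≡ 201
489^256 ≡ 201^2 = 40401 ≡ 454
482 = 256 + 128 + 64 + 32 + 2, so 489^482 ≡ 454·201·173·521·368 ≡ 529 (mod 929)
482^2 = 232324 ≡ 74
482^4 ≡ 74^2 = 5476 ≡ 831
482^8 ≡ 831^2 = 690561 ≡ 314
482^16 ≡ 314^2 = 98596 ≡ 122
482^32 ≡ 122^2 = 14884 ≡ 20
482^64 ≡ 20^2 = 400
482^128 ≡ 400^2 = 160000 ≡ 212
482^256 ≡ 212^2 = 44944 ≡ 352
482^512 ≡ 352^2 = 123904 ≡ 347
606 = 512 + 64 + 16 + 8 + 4 + 2, so 482^606 ≡ 347·400·122·314·831·74 ≡ 2 (mod 929)
529·2 = 1058 ≡ 129 (mod 929)
558 ≠ 129, so verification fails.

forged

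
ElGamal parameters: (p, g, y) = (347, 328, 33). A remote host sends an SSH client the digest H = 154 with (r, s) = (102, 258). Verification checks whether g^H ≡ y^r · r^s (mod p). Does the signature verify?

verifies

Left side g^H mod p:
Squares mod 347: 328^1≡328, 328^2≡14, 328^4≡196, 328^8≡246, 328^16≡138, 328^32≡306, 328^64≡293, 328^128≡140
154 = 128 + 16 + 8 + 2, so 328^154 ≡ 140·138·246·14 ≡ 136 (mod 347)
Right side y^r · r^s mod p:
Squares mod 347: 33^1≡33, 33^2≡48, 33^4≡222, 33^8≡10, 33^16≡100, 33^32≡284, 33^64≡152
102 = 64 + 32 + 4 + 2, so 33^102 ≡ 152·284·222·48 ≡ 87 (mod 347)
Squares mod 347: 102^1≡102, 102^2≡341, 102^4≡36, 102^8≡255, 102^16≡136, 102^32≡105, 102^64≡268, 102^128≡342, 102^256≡25
258 = 256 + 2, so 102^258 ≡ 25·341 ≡ 197 (mod 347)
87·197 = 17139 ≡ 136 (mod 347)
136 ≡ 136 (mod 347), so the signature is genuine.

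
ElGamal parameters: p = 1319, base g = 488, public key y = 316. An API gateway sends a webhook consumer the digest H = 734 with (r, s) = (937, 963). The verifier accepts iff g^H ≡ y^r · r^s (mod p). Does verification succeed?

passes

Left side g^H mod p:
488^2 = 238144 ≡ 724
488^4 ≡ 724^2 = 524176 ≡ 533
488^8 ≡ 533^2 = 284089 ≡ 504
488^16 ≡ 504^2 = 254016 ≡ 768
488^32 ≡ 768^2 = 589824 ≡ 231
488^64 ≡ 231^2 = 53361 ≡ 601
488^128 ≡ 601^2 = 361201 ≡ 1114
488^256 ≡ 1114^2 = 1240996 ≡ 1136
488^512 ≡ 1136^2 = 1290496 ≡ 514
734 = 512 + 128 + 64 + 16 + 8 + 4 + 2, so 488^734 ≡ 514·1114·601·768·504·533·724 ≡ 536 (mod 1319)
Right side y^r · r^s mod p:
316^2 = 99856 ≡ 931
316^4 ≡ 931^2 = 866761 ≡ 178
316^8 ≡ 178^2 = 31684 ≡ 28
316^16 ≡ 28^2 = 784
316^32 ≡ 784^2 = 614656 ≡ 2
316^64 ≡ 2^2 = 4
316^128 ≡ 4^2 = 16
316^256 ≡ 16^2 = 256
316^512 ≡ 256^2 = 65536 ≡ 905
937 = 512 + 256 + 128 + 32 + 8 + 1, so 316^937 ≡ 905·256·16·2·28·316 ≡ 1253 (mod 1319)
937^2 = 877969 ≡ 834
937^4 ≡ 834^2 = 695556 ≡ 443
937^8 ≡ 443^2 = 196249 ≡ 1037
937^16 ≡ 1037^2 = 1075369 ≡ 384
937^32 ≡ 384^2 = 147456 ≡ 1047
937^64 ≡ 1047^2 = 1096209 ≡ 120
937^128 ≡ 120^2 = 14400 ≡ 1210
937^256 ≡ 1210^2 = 1464100 ≡ 10
937^512 ≡ 10^2 = 100
963 = 512 + 256 + 128 + 64 + 2 + 1, so 937^963 ≡ 100·10·1210·120·834·937 ≡ 1151 (mod 1319)
1253·1151 = 1442203 ≡ 536 (mod 1319)
536 ≡ 536 (mod 1319), so the signature is genuine.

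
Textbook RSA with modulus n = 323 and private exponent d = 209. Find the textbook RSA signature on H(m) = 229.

Squares mod 323: (H(m))^1≡229, (H(m))^2≡115, (H(m))^4≡305, (H(m))^8≡1, (H(m))^16≡1, (H(m))^32≡1, (H(m))^64≡1, (H(m))^128≡1
209 = 128 + 64 + 16 + 1, so (H(m))^209 ≡ 1·1·1·229 ≡ 229 (mod 323)

229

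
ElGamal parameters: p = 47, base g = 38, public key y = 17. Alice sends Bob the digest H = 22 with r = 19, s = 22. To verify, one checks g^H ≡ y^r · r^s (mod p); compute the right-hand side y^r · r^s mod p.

21

17^2 = 289 ≡ 7
17^4 ≡ 7^2 = 49 ≡ 2
17^8 ≡ 2^2 = 4
17^16 ≡ 4^2 = 16
19 = 16 + 2 + 1, so 17^19 ≡ 16·7·17 ≡ 24 (mod 47)
19^2 = 361 ≡ 32
19^4 ≡ 32^2 = 1024 ≡ 37
19^8 ≡ 37^2 = 1369 ≡ 6
19^16 ≡ 6^2 = 36
22 = 16 + 4 + 2, so 19^22 ≡ 36·37·32 ≡ 42 (mod 47)
y^r · r^s ≡ 24·42 = 1008 ≡ 21 (mod 47)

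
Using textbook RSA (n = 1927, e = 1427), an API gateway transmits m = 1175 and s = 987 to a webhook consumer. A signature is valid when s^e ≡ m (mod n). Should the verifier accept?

accept

s^2 ≡ 987^2 = 974169 ≡ 1034
s^4 ≡ 1034^2 = 1069156 ≡ 1598
s^8 ≡ 1598^2 = 2553604 ≡ 329
s^16 ≡ 329^2 = 108241 ≡ 329
s^32 ≡ 329^2 = 108241 ≡ 329
s^64 ≡ 329^2 = 108241 ≡ 329
s^128 ≡ 329^2 = 108241 ≡ 329
s^256 ≡ 329^2 = 108241 ≡ 329
s^512 ≡ 329^2 = 108241 ≡ 329
s^1024 ≡ 329^2 = 108241 ≡ 329
1427 = 1024 + 256 + 128 + 16 + 2 + 1, so s^1427 ≡ 329·329·329·329·1034·987 ≡ 1175 (mod 1927)
1175 = m, so the signature checks out.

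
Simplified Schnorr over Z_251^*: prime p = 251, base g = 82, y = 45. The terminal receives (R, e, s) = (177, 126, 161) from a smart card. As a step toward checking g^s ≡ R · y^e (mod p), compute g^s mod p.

184

82^2 = 6724 ≡ 198
82^4 ≡ 198^2 = 39204 ≡ 48
82^8 ≡ 48^2 = 2304 ≡ 45
82^16 ≡ 45^2 = 2025 ≡ 17
82^32 ≡ 17^2 = 289 ≡ 38
82^64 ≡ 38^2 = 1444 ≡ 189
82^128 ≡ 189^2 = 35721 ≡ 79
161 = 128 + 32 + 1, so 82^161 ≡ 79·38·82 ≡ 184 (mod 251)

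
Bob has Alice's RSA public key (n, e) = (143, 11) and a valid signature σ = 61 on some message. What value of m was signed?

94

σ^2 ≡ 61^2 = 3721 ≡ 3
σ^4 ≡ 3^2 = 9
σ^8 ≡ 9^2 = 81
11 = 8 + 2 + 1, so σ^11 ≡ 81·3·61 ≡ 94 (mod 143)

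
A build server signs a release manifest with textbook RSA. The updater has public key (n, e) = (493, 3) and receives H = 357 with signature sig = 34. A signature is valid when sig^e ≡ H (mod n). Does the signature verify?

sig^2 ≡ 34^2 = 1156 ≡ 170
3 = 2 + 1, so sig^3 ≡ 170·34 ≡ 357 (mod 493)
Since 357 equals the digest 357, verification succeeds.

verifies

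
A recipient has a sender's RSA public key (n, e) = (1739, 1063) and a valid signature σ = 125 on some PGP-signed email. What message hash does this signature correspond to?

σ^2 ≡ 125^2 = 15625 ≡ 1713
σ^4 ≡ 1713^2 = 2934369 ≡ 676
σ^8 ≡ 676^2 = 456976 ≡ 1358
σ^16 ≡ 1358^2 = 1844164 ≡ 824
σ^32 ≡ 824^2 = 678976 ≡ 766
σ^64 ≡ 766^2 = 586756 ≡ 713
σ^128 ≡ 713^2 = 508369 ≡ 581
σ^256 ≡ 581^2 = 337561 ≡ 195
σ^512 ≡ 195^2 = 38025 ≡ 1506
σ^1024 ≡ 1506^2 = 2268036 ≡ 380
1063 = 1024 + 32 + 4 + 2 + 1, so σ^1063 ≡ 380·766·676·1713·125 ≡ 652 (mod 1739)

652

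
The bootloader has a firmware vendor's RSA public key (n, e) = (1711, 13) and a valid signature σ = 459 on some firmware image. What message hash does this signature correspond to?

1502

Squares mod 1711: σ^1≡459, σ^2≡228, σ^4≡654, σ^8≡1677
13 = 8 + 4 + 1, so σ^13 ≡ 1677·654·459 ≡ 1502 (mod 1711)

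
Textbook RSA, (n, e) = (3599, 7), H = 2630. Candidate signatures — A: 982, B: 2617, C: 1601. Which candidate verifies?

Candidate A: Squares mod 3599: 982^1≡982, 982^2≡3391, 982^4≡76; 7 = 4 + 2 + 1, so 982^7 ≡ 76·3391·982 ≡ 2630 (mod 3599)
  → matches H = 2630
Candidate B: Squares mod 3599: 2617^1≡2617, 2617^2≡3391, 2617^4≡76; 7 = 4 + 2 + 1, so 2617^7 ≡ 76·3391·2617 ≡ 969 (mod 3599)
Candidate C: Squares mod 3599: 1601^1≡1601, 1601^2≡713, 1601^4≡910; 7 = 4 + 2 + 1, so 1601^7 ≡ 910·713·1601 ≡ 1059 (mod 3599)

A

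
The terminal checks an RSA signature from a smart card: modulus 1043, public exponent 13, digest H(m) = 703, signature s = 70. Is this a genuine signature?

forged

Squares mod 1043: s^1≡70, s^2≡728, s^4≡140, s^8≡826
13 = 8 + 4 + 1, so s^13 ≡ 826·140·70 ≡ 77 (mod 1043)
77 ≠ 703, so verification fails.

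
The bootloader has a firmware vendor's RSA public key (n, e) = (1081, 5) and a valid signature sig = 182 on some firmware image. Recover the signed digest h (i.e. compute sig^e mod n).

543

sig^2 ≡ 182^2 = 33124 ≡ 694
sig^4 ≡ 694^2 = 481636 ≡ 591
5 = 4 + 1, so sig^5 ≡ 591·182 ≡ 543 (mod 1081)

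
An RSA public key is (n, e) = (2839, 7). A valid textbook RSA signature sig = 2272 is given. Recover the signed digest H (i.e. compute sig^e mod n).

258

sig^2 ≡ 2272^2 = 5161984 ≡ 682
sig^4 ≡ 682^2 = 465124 ≡ 2367
7 = 4 + 2 + 1, so sig^7 ≡ 2367·682·2272 ≡ 258 (mod 2839)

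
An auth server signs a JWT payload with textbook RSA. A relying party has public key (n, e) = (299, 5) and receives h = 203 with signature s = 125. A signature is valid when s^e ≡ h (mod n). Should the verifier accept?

accept

s^2 ≡ 125^2 = 15625 ≡ 77
s^4 ≡ 77^2 = 5929 ≡ 248
5 = 4 + 1, so s^5 ≡ 248·125 ≡ 203 (mod 299)
Since 203 equals the digest 203, verification succeeds.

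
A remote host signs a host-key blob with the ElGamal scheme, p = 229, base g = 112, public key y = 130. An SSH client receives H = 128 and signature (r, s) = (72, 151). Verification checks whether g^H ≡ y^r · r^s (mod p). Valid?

no

Left side g^H mod p:
112^2 = 12544 ≡ 178
112^4 ≡ 178^2 = 31684 ≡ 82
112^8 ≡ 82^2 = 6724 ≡ 83
112^16 ≡ 83^2 = 6889 ≡ 19
112^32 ≡ 19^2 = 361 ≡ 132
112^64 ≡ 132^2 = 17424 ≡ 20
112^128 ≡ 20^2 = 400 ≡ 171
Right side y^r · r^s mod p:
130^2 = 16900 ≡ 183
130^4 ≡ 183^2 = 33489 ≡ 55
130^8 ≡ 55^2 = 3025 ≡ 48
130^16 ≡ 48^2 = 2304 ≡ 14
130^32 ≡ 14^2 = 196
130^64 ≡ 196^2 = 38416 ≡ 173
72 = 64 + 8, so 130^72 ≡ 173·48 ≡ 60 (mod 229)
72^2 = 5184 ≡ 146
72^4 ≡ 146^2 = 21316 ≡ 19
72^8 ≡ 19^2 = 361 ≡ 132
72^16 ≡ 132^2 = 17424 ≡ 20
72^32 ≡ 20^2 = 400 ≡ 171
72^64 ≡ 171^2 = 29241 ≡ 158
72^128 ≡ 158^2 = 24964 ≡ 3
151 = 128 + 16 + 4 + 2 + 1, so 72^151 ≡ 3·20·19·146·72 ≡ 110 (mod 229)
60·110 = 6600 ≡ 188 (mod 229)
171 ≠ 188, so verification fails.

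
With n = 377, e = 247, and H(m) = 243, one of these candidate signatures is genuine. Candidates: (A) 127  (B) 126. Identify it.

Candidate A: 127^2 = 16129 ≡ 295; 127^4 ≡ 295^2 = 87025 ≡ 315; 127^8 ≡ 315^2 = 99225 ≡ 74; 127^16 ≡ 74^2 = 5476 ≡ 198; 127^32 ≡ 198^2 = 39204 ≡ 373; 127^64 ≡ 373^2 = 139129 ≡ 16; 127^128 ≡ 16^2 = 256; 247 = 128 + 64 + 32 + 16 + 4 + 2 + 1, so 127^247 ≡ 256·16·373·198·315·295·127 ≡ 114 (mod 377)
Candidate B: 126^2 = 15876 ≡ 42; 126^4 ≡ 42^2 = 1764 ≡ 256; 126^8 ≡ 256^2 = 65536 ≡ 315; 126^16 ≡ 315^2 = 99225 ≡ 74; 126^32 ≡ 74^2 = 5476 ≡ 198; 126^64 ≡ 198^2 = 39204 ≡ 373; 126^128 ≡ 373^2 = 139129 ≡ 16; 247 = 128 + 64 + 32 + 16 + 4 + 2 + 1, so 126^247 ≡ 16·373·198·74·256·42·126 ≡ 243 (mod 377)
  → matches H(m) = 243

B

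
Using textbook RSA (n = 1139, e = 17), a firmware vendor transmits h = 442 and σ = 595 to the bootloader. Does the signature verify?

σ^2 ≡ 595^2 = 354025 ≡ 935
σ^4 ≡ 935^2 = 874225 ≡ 612
σ^8 ≡ 612^2 = 374544 ≡ 952
σ^16 ≡ 952^2 = 906304 ≡ 799
17 = 16 + 1, so σ^17 ≡ 799·595 ≡ 442 (mod 1139)
442 = h, so the signature checks out.

verifies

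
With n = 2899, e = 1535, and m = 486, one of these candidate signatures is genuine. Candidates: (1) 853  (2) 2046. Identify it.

Candidate 1: 853^2 = 727609 ≡ 2859; 853^4 ≡ 2859^2 = 8173881 ≡ 1600; 853^8 ≡ 1600^2 = 2560000 ≡ 183; 853^16 ≡ 183^2 = 33489 ≡ 1600; 853^32 ≡ 1600^2 = 2560000 ≡ 183; 853^64 ≡ 183^2 = 33489 ≡ 1600; 853^128 ≡ 1600^2 = 2560000 ≡ 183; 853^256 ≡ 183^2 = 33489 ≡ 1600; 853^512 ≡ 1600^2 = 2560000 ≡ 183; 853^1024 ≡ 183^2 = 33489 ≡ 1600; 1535 = 1024 + 256 + 128 + 64 + 32 + 16 + 8 + 4 + 2 + 1, so 853^1535 ≡ 1600·1600·183·1600·183·1600·183·1600·2859·853 ≡ 486 (mod 2899)
  → matches m = 486
Candidate 2: 2046^2 = 4186116 ≡ 2859; 2046^4 ≡ 2859^2 = 8173881 ≡ 1600; 2046^8 ≡ 1600^2 = 2560000 ≡ 183; 2046^16 ≡ 183^2 = 33489 ≡ 1600; 2046^32 ≡ 1600^2 = 2560000 ≡ 183; 2046^64 ≡ 183^2 = 33489 ≡ 1600; 2046^128 ≡ 1600^2 = 2560000 ≡ 183; 2046^256 ≡ 183^2 = 33489 ≡ 1600; 2046^512 ≡ 1600^2 = 2560000 ≡ 183; 2046^1024 ≡ 183^2 = 33489 ≡ 1600; 1535 = 1024 + 256 + 128 + 64 + 32 + 16 + 8 + 4 + 2 + 1, so 2046^1535 ≡ 1600·1600·183·1600·183·1600·183·1600·2859·2046 ≡ 2413 (mod 2899)

1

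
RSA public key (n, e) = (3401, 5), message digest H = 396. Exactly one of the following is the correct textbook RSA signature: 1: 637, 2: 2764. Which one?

2

Candidate 1: Squares mod 3401: 637^1≡637, 637^2≡1050, 637^4≡576; 5 = 4 + 1, so 637^5 ≡ 576·637 ≡ 3005 (mod 3401)
Candidate 2: Squares mod 3401: 2764^1≡2764, 2764^2≡1050, 2764^4≡576; 5 = 4 + 1, so 2764^5 ≡ 576·2764 ≡ 396 (mod 3401)
  → matches H = 396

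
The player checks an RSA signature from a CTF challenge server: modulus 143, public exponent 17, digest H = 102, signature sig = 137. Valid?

sig^2 ≡ 137^2 = 18769 ≡ 36
sig^4 ≡ 36^2 = 1296 ≡ 9
sig^8 ≡ 9^2 = 81
sig^16 ≡ 81^2 = 6561 ≡ 126
17 = 16 + 1, so sig^17 ≡ 126·137 ≡ 102 (mod 143)
sig^17 mod 143 = 102 matches H.

yes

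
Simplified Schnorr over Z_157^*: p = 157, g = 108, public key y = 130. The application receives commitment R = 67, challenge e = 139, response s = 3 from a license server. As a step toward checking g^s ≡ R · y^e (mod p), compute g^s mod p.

101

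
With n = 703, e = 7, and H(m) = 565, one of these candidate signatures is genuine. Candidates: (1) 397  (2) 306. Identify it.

2

Candidate 1: 397^2 = 157609 ≡ 137; 397^4 ≡ 137^2 = 18769 ≡ 491; 7 = 4 + 2 + 1, so 397^7 ≡ 491·137·397 ≡ 138 (mod 703)
Candidate 2: 306^2 = 93636 ≡ 137; 306^4 ≡ 137^2 = 18769 ≡ 491; 7 = 4 + 2 + 1, so 306^7 ≡ 491·137·306 ≡ 565 (mod 703)
  → matches H(m) = 565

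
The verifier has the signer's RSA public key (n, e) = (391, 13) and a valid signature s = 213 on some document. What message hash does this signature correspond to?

59

s^2 ≡ 213^2 = 45369 ≡ 13
s^4 ≡ 13^2 = 169
s^8 ≡ 169^2 = 28561 ≡ 18
13 = 8 + 4 + 1, so s^13 ≡ 18·169·213 ≡ 59 (mod 391)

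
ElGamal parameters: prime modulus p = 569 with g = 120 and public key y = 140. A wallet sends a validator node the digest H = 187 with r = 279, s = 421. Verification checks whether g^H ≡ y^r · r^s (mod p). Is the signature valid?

Left side g^H mod p:
120^2 = 14400 ≡ 175
120^4 ≡ 175^2 = 30625 ≡ 468
120^8 ≡ 468^2 = 219024 ≡ 528
120^16 ≡ 528^2 = 278784 ≡ 543
120^32 ≡ 543^2 = 294849 ≡ 107
120^64 ≡ 107^2 = 11449 ≡ 69
120^128 ≡ 69^2 = 4761 ≡ 209
187 = 128 + 32 + 16 + 8 + 2 + 1, so 120^187 ≡ 209·107·543·528·175·120 ≡ 295 (mod 569)
Right side y^r · r^s mod p:
140^2 = 19600 ≡ 254
140^4 ≡ 254^2 = 64516 ≡ 219
140^8 ≡ 219^2 = 47961 ≡ 165
140^16 ≡ 165^2 = 27225 ≡ 482
140^32 ≡ 482^2 = 232324 ≡ 172
140^64 ≡ 172^2 = 29584 ≡ 565
140^128 ≡ 565^2 = 319225 ≡ 16
140^256 ≡ 16^2 = 256
279 = 256 + 16 + 4 + 2 + 1, so 140^279 ≡ 256·482·219·254·140 ≡ 250 (mod 569)
279^2 = 77841 ≡ 457
279^4 ≡ 457^2 = 208849 ≡ 26
279^8 ≡ 26^2 = 676 ≡ 107
279^16 ≡ 107^2 = 11449 ≡ 69
279^32 ≡ 69^2 = 4761 ≡ 209
279^64 ≡ 209^2 = 43681 ≡ 437
279^128 ≡ 437^2 = 190969 ≡ 354
279^256 ≡ 354^2 = 125316 ≡ 136
421 = 256 + 128 + 32 + 4 + 1, so 279^421 ≡ 136·354·209·26·279 ≡ 75 (mod 569)
250·75 = 18750 ≡ 542 (mod 569)
295 ≠ 542, so verification fails.

invalid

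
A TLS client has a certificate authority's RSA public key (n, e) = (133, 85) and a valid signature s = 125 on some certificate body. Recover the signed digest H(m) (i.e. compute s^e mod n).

Squares mod 133: s^1≡125, s^2≡64, s^4≡106, s^8≡64, s^16≡106, s^32≡64, s^64≡106
85 = 64 + 16 + 4 + 1, so s^85 ≡ 106·106·106·125 ≡ 125 (mod 133)

125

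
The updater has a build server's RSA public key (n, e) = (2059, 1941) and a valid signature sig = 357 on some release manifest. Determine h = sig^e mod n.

sig^2 ≡ 357^2 = 127449 ≡ 1850
sig^4 ≡ 1850^2 = 3422500 ≡ 442
sig^8 ≡ 442^2 = 195364 ≡ 1818
sig^16 ≡ 1818^2 = 3305124 ≡ 429
sig^32 ≡ 429^2 = 184041 ≡ 790
sig^64 ≡ 790^2 = 624100 ≡ 223
sig^128 ≡ 223^2 = 49729 ≡ 313
sig^256 ≡ 313^2 = 97969 ≡ 1196
sig^512 ≡ 1196^2 = 1430416 ≡ 1470
sig^1024 ≡ 1470^2 = 2160900 ≡ 1009
1941 = 1024 + 512 + 256 + 128 + 16 + 4 + 1, so sig^1941 ≡ 1009·1470·1196·313·429·442·357 ≡ 1920 (mod 2059)

1920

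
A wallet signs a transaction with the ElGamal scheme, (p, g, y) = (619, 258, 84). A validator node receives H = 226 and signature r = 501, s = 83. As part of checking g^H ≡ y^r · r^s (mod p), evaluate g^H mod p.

49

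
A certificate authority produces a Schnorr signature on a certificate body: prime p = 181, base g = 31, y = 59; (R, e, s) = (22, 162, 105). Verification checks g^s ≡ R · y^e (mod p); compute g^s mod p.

19

31^2 = 961 ≡ 56
31^4 ≡ 56^2 = 3136 ≡ 59
31^8 ≡ 59^2 = 3481 ≡ 42
31^16 ≡ 42^2 = 1764 ≡ 135
31^32 ≡ 135^2 = 18225 ≡ 125
31^64 ≡ 125^2 = 15625 ≡ 59
105 = 64 + 32 + 8 + 1, so 31^105 ≡ 59·125·42·31 ≡ 19 (mod 181)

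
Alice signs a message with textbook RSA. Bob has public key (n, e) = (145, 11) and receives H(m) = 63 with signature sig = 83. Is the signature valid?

sig^2 ≡ 83^2 = 6889 ≡ 74
sig^4 ≡ 74^2 = 5476 ≡ 111
sig^8 ≡ 111^2 = 12321 ≡ 141
11 = 8 + 2 + 1, so sig^11 ≡ 141·74·83 ≡ 82 (mod 145)
The recovered value 82 does not match the digest 63.

invalid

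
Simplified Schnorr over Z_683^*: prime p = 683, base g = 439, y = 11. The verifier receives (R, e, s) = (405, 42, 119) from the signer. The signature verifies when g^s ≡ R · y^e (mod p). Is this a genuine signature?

genuine

g^s mod p:
439^2 = 192721 ≡ 115
439^4 ≡ 115^2 = 13225 ≡ 248
439^8 ≡ 248^2 = 61504 ≡ 34
439^16 ≡ 34^2 = 1156 ≡ 473
439^32 ≡ 473^2 = 223729 ≡ 388
439^64 ≡ 388^2 = 150544 ≡ 284
119 = 64 + 32 + 16 + 4 + 2 + 1, so 439^119 ≡ 284·388·473·248·115·439 ≡ 95 (mod 683)
R · y^e mod p:
11^2 = 121
11^4 ≡ 121^2 = 14641 ≡ 298
11^8 ≡ 298^2 = 88804 ≡ 14
11^16 ≡ 14^2 = 196
11^32 ≡ 196^2 = 38416 ≡ 168
42 = 32 + 8 + 2, so 11^42 ≡ 168·14·121 ≡ 464 (mod 683)
405·464 = 187920 ≡ 95 (mod 683)
95 ≡ 95 (mod 683); signature holds.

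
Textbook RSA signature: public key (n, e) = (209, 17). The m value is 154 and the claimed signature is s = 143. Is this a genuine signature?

s^2 ≡ 143^2 = 20449 ≡ 176
s^4 ≡ 176^2 = 30976 ≡ 44
s^8 ≡ 44^2 = 1936 ≡ 55
s^16 ≡ 55^2 = 3025 ≡ 99
17 = 16 + 1, so s^17 ≡ 99·143 ≡ 154 (mod 209)
154 = m, so the signature checks out.

genuine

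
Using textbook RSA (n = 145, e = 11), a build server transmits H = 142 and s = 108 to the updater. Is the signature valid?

valid

s^11 mod 145 = 142
s^11 mod 145 = 142 matches H.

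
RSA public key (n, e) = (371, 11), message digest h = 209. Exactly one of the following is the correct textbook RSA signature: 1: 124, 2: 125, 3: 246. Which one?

Candidate 1: 124^11 mod 371 = 101
Candidate 2: 125^11 mod 371 = 209
  → matches h = 209
Candidate 3: 246^11 mod 371 = 162

2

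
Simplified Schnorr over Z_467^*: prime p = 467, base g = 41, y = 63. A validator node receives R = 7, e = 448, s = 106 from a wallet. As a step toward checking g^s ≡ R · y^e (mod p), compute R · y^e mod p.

152

Squares mod 467: 63^1≡63, 63^2≡233, 63^4≡117, 63^8≡146, 63^16≡301, 63^32≡3, 63^64≡9, 63^128≡81, 63^256≡23
448 = 256 + 128 + 64, so 63^448 ≡ 23·81·9 ≡ 422 (mod 467)
R · y^e ≡ 7·422 = 2954 ≡ 152 (mod 467)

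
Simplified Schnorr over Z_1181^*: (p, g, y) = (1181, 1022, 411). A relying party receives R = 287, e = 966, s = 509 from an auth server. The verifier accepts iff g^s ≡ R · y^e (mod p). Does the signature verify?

does not verify

g^s mod p:
1022^509 mod 1181 = 412
R · y^e mod p:
411^966 mod 1181 = 531
287·531 = 152397 ≡ 48 (mod 1181)
412 ≠ 48; the check fails.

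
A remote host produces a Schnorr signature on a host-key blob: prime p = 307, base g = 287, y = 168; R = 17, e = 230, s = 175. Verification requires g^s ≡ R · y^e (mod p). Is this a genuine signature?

g^s mod p:
Squares mod 307: 287^1≡287, 287^2≡93, 287^4≡53, 287^8≡46, 287^16≡274, 287^32≡168, 287^64≡287, 287^128≡93
175 = 128 + 32 + 8 + 4 + 2 + 1, so 287^175 ≡ 93·168·46·53·93·287 ≡ 53 (mod 307)
R · y^e mod p:
Squares mod 307: 168^1≡168, 168^2≡287, 168^4≡93, 168^8≡53, 168^16≡46, 168^32≡274, 168^64≡168, 168^128≡287
230 = 128 + 64 + 32 + 4 + 2, so 168^230 ≡ 287·168·274·93·287 ≡ 274 (mod 307)
17·274 = 4658 ≡ 53 (mod 307)
53 ≡ 53 (mod 307); signature holds.

genuine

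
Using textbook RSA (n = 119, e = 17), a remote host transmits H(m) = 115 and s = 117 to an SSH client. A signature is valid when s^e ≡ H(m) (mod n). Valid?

no

Squares mod 119: s^1≡117, s^2≡4, s^4≡16, s^8≡18, s^16≡86
17 = 16 + 1, so s^17 ≡ 86·117 ≡ 66 (mod 119)
The recovered value 66 does not match the digest 115.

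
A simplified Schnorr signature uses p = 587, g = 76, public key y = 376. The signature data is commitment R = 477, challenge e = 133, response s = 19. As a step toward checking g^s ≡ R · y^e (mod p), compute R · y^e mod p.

376^2 = 141376 ≡ 496
376^4 ≡ 496^2 = 246016 ≡ 63
376^8 ≡ 63^2 = 3969 ≡ 447
376^16 ≡ 447^2 = 199809 ≡ 229
376^32 ≡ 229^2 = 52441 ≡ 198
376^64 ≡ 198^2 = 39204 ≡ 462
376^128 ≡ 462^2 = 213444 ≡ 363
133 = 128 + 4 + 1, so 376^133 ≡ 363·63·376 ≡ 368 (mod 587)
R · y^e ≡ 477·368 = 175536 ≡ 23 (mod 587)

23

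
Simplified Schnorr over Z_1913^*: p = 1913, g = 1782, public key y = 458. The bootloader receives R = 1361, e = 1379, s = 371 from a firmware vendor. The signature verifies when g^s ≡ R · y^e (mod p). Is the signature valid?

g^s mod p:
Squares mod 1913: 1782^1≡1782, 1782^2≡1857, 1782^4≡1223, 1782^8≡1676, 1782^16≡692, 1782^32≡614, 1782^64≡135, 1782^128≡1008, 1782^256≡261
371 = 256 + 64 + 32 + 16 + 2 + 1, so 1782^371 ≡ 261·135·614·692·1857·1782 ≡ 1232 (mod 1913)
R · y^e mod p:
Squares mod 1913: 458^1≡458, 458^2≡1247, 458^4≡1653, 458^8≡645, 458^16≡904, 458^32≡365, 458^64≡1228, 458^128≡540, 458^256≡824, 458^512≡1774, 458^1024≡191
1379 = 1024 + 256 + 64 + 32 + 2 + 1, so 458^1379 ≡ 191·824·1228·365·1247·458 ≡ 1384 (mod 1913)
1361·1384 = 1883624 ≡ 1232 (mod 1913)
1232 ≡ 1232 (mod 1913); signature holds.

valid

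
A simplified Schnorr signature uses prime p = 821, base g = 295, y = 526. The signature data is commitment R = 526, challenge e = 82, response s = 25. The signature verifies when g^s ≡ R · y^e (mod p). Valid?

g^s mod p:
Squares mod 821: 295^1≡295, 295^2≡820, 295^4≡1, 295^8≡1, 295^16≡1
25 = 16 + 8 + 1, so 295^25 ≡ 1·1·295 ≡ 295 (mod 821)
R · y^e mod p:
Squares mod 821: 526^1≡526, 526^2≡820, 526^4≡1, 526^8≡1, 526^16≡1, 526^32≡1, 526^64≡1
82 = 64 + 16 + 2, so 526^82 ≡ 1·1·820 ≡ 820 (mod 821)
526·820 = 431320 ≡ 295 (mod 821)
295 ≡ 295 (mod 821); signature holds.

yes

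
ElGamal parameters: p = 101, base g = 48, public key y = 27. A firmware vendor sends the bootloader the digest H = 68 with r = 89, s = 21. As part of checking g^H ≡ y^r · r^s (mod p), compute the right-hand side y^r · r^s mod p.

79

27^2 = 729 ≡ 22
27^4 ≡ 22^2 = 484 ≡ 80
27^8 ≡ 80^2 = 6400 ≡ 37
27^16 ≡ 37^2 = 1369 ≡ 56
27^32 ≡ 56^2 = 3136 ≡ 5
27^64 ≡ 5^2 = 25
89 = 64 + 16 + 8 + 1, so 27^89 ≡ 25·56·37·27 ≡ 53 (mod 101)
89^2 = 7921 ≡ 43
89^4 ≡ 43^2 = 1849 ≡ 31
89^8 ≡ 31^2 = 961 ≡ 52
89^16 ≡ 52^2 = 2704 ≡ 78
21 = 16 + 4 + 1, so 89^21 ≡ 78·31·89 ≡ 72 (mod 101)
y^r · r^s ≡ 53·72 = 3816 ≡ 79 (mod 101)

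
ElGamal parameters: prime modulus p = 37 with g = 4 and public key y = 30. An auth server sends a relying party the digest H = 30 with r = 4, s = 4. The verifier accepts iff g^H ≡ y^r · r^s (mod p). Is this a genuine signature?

forged

Left side g^H mod p:
4^2 = 16
4^4 ≡ 16^2 = 256 ≡ 34
4^8 ≡ 34^2 = 1156 ≡ 9
4^16 ≡ 9^2 = 81 ≡ 7
30 = 16 + 8 + 4 + 2, so 4^30 ≡ 7·9·34·16 ≡ 10 (mod 37)
Right side y^r · r^s mod p:
30^2 = 900 ≡ 12
30^4 ≡ 12^2 = 144 ≡ 33
4^2 = 16
4^4 ≡ 16^2 = 256 ≡ 34
33·34 = 1122 ≡ 12 (mod 37)
10 ≠ 12, so verification fails.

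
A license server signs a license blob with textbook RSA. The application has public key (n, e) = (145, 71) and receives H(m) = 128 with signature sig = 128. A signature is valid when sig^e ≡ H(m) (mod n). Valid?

no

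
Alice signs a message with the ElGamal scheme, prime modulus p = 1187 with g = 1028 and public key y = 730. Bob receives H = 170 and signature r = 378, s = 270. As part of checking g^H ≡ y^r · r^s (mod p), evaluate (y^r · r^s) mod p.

856

Squares mod 1187: 730^1≡730, 730^2≡1124, 730^4≡408, 730^8≡284, 730^16≡1127, 730^32≡39, 730^64≡334, 730^128≡1165, 730^256≡484
378 = 256 + 64 + 32 + 16 + 8 + 2, so 730^378 ≡ 484·334·39·1127·284·1124 ≡ 941 (mod 1187)
Squares mod 1187: 378^1≡378, 378^2≡444, 378^4≡94, 378^8≡527, 378^16≡1158, 378^32≡841, 378^64≡1016, 378^128≡753, 378^256≡810
270 = 256 + 8 + 4 + 2, so 378^270 ≡ 810·527·94·444 ≡ 701 (mod 1187)
y^r · r^s ≡ 941·701 = 659641 ≡ 856 (mod 1187)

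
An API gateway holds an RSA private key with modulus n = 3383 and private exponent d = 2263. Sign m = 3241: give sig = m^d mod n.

989

m^2263 mod 3383 = 989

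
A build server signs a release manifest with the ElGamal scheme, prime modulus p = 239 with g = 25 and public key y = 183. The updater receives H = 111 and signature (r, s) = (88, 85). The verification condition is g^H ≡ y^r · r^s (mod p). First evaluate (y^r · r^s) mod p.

120

183^88 mod 239 = 5
88^85 mod 239 = 24
y^r · r^s ≡ 5·24 = 120 ≡ 120 (mod 239)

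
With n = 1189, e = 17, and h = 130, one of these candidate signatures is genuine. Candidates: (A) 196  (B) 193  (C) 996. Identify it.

B

Candidate A: Squares mod 1189: 196^1≡196, 196^2≡368, 196^4≡1067, 196^8≡616, 196^16≡165; 17 = 16 + 1, so 196^17 ≡ 165·196 ≡ 237 (mod 1189)
Candidate B: Squares mod 1189: 193^1≡193, 193^2≡390, 193^4≡1097, 193^8≡141, 193^16≡857; 17 = 16 + 1, so 193^17 ≡ 857·193 ≡ 130 (mod 1189)
  → matches h = 130
Candidate C: Squares mod 1189: 996^1≡996, 996^2≡390, 996^4≡1097, 996^8≡141, 996^16≡857; 17 = 16 + 1, so 996^17 ≡ 857·996 ≡ 1059 (mod 1189)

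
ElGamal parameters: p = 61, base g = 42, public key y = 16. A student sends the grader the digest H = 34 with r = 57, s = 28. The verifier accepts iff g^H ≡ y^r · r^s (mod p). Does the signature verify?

verifies

Left side g^H mod p:
42^2 = 1764 ≡ 56
42^4 ≡ 56^2 = 3136 ≡ 25
42^8 ≡ 25^2 = 625 ≡ 15
42^16 ≡ 15^2 = 225 ≡ 42
42^32 ≡ 42^2 = 1764 ≡ 56
34 = 32 + 2, so 42^34 ≡ 56·56 ≡ 25 (mod 61)
Right side y^r · r^s mod p:
16^2 = 256 ≡ 12
16^4 ≡ 12^2 = 144 ≡ 22
16^8 ≡ 22^2 = 484 ≡ 57
16^16 ≡ 57^2 = 3249 ≡ 16
16^32 ≡ 16^2 = 256 ≡ 12
57 = 32 + 16 + 8 + 1, so 16^57 ≡ 12·16·57·16 ≡ 34 (mod 61)
57^2 = 3249 ≡ 16
57^4 ≡ 16^2 = 256 ≡ 12
57^8 ≡ 12^2 = 144 ≡ 22
57^16 ≡ 22^2 = 484 ≡ 57
28 = 16 + 8 + 4, so 57^28 ≡ 57·22·12 ≡ 42 (mod 61)
34·42 = 1428 ≡ 25 (mod 61)
25 ≡ 25 (mod 61), so the signature is genuine.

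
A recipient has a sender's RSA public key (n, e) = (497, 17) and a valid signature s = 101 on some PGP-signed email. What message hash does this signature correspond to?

s^2 ≡ 101^2 = 10201 ≡ 261
s^4 ≡ 261^2 = 68121 ≡ 32
s^8 ≡ 32^2 = 1024 ≡ 30
s^16 ≡ 30^2 = 900 ≡ 403
17 = 16 + 1, so s^17 ≡ 403·101 ≡ 446 (mod 497)

446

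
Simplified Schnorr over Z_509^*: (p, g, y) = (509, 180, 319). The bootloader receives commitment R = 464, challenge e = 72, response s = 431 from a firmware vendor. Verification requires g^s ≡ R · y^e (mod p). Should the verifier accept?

reject

g^s mod p:
180^2 = 32400 ≡ 333
180^4 ≡ 333^2 = 110889 ≡ 436
180^8 ≡ 436^2 = 190096 ≡ 239
180^16 ≡ 239^2 = 57121 ≡ 113
180^32 ≡ 113^2 = 12769 ≡ 44
180^64 ≡ 44^2 = 1936 ≡ 409
180^128 ≡ 409^2 = 167281 ≡ 329
180^256 ≡ 329^2 = 108241 ≡ 333
431 = 256 + 128 + 32 + 8 + 4 + 2 + 1, so 180^431 ≡ 333·329·44·239·436·333·180 ≡ 101 (mod 509)
R · y^e mod p:
319^2 = 101761 ≡ 470
319^4 ≡ 470^2 = 220900 ≡ 503
319^8 ≡ 503^2 = 253009 ≡ 36
319^16 ≡ 36^2 = 1296 ≡ 278
319^32 ≡ 278^2 = 77284 ≡ 425
319^64 ≡ 425^2 = 180625 ≡ 439
72 = 64 + 8, so 319^72 ≡ 439·36 ≡ 25 (mod 509)
464·25 = 11600 ≡ 402 (mod 509)
101 ≠ 402; the check fails.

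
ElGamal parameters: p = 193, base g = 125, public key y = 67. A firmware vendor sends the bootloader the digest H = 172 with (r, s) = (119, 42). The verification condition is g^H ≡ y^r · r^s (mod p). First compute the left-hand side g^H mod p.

143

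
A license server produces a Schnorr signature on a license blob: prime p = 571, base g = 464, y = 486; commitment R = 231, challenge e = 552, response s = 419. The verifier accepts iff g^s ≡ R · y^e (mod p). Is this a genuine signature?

g^s mod p:
464^2 = 215296 ≡ 29
464^4 ≡ 29^2 = 841 ≡ 270
464^8 ≡ 270^2 = 72900 ≡ 383
464^16 ≡ 383^2 = 146689 ≡ 513
464^32 ≡ 513^2 = 263169 ≡ 509
464^64 ≡ 509^2 = 259081 ≡ 418
464^128 ≡ 418^2 = 174724 ≡ 569
464^256 ≡ 569^2 = 323761 ≡ 4
419 = 256 + 128 + 32 + 2 + 1, so 464^419 ≡ 4·569·509·29·464 ≡ 328 (mod 571)
R · y^e mod p:
486^2 = 236196 ≡ 373
486^4 ≡ 373^2 = 139129 ≡ 376
486^8 ≡ 376^2 = 141376 ≡ 339
486^16 ≡ 339^2 = 114921 ≡ 150
486^32 ≡ 150^2 = 22500 ≡ 231
486^64 ≡ 231^2 = 53361 ≡ 258
486^128 ≡ 258^2 = 66564 ≡ 328
486^256 ≡ 328^2 = 107584 ≡ 236
486^512 ≡ 236^2 = 55696 ≡ 309
552 = 512 + 32 + 8, so 486^552 ≡ 309·231·339 ≡ 214 (mod 571)
231·214 = 49434 ≡ 328 (mod 571)
328 ≡ 328 (mod 571); signature holds.

genuine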